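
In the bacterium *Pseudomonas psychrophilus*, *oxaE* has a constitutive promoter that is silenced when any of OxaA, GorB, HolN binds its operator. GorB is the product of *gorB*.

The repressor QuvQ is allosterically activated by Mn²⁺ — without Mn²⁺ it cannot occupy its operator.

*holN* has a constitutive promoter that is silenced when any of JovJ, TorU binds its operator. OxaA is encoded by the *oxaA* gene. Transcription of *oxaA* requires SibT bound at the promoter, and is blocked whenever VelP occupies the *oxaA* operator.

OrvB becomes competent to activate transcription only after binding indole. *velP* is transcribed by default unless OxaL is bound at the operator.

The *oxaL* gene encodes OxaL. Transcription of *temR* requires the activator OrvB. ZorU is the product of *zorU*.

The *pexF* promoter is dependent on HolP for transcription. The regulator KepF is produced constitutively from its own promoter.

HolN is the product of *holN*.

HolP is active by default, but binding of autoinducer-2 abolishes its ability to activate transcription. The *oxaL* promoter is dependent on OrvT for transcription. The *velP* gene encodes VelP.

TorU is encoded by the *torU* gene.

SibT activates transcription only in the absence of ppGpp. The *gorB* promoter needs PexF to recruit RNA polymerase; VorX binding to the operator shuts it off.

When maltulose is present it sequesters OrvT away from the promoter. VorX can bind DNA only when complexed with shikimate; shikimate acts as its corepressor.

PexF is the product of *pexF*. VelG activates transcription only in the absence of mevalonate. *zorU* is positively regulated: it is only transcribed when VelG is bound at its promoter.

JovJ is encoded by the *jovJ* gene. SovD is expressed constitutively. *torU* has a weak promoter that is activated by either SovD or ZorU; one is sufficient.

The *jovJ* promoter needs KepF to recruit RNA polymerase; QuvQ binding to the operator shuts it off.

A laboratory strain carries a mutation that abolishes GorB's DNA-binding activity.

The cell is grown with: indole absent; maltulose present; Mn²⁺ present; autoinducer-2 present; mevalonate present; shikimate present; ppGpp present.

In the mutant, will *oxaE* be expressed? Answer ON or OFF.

ppGpp is present, so SibT is inactive.
Maltulose is present, so OrvT is inactive.
Required activator OrvT is absent, so *oxaL* is not transcribed.
So OxaL is not produced.
With no repressor bound, *velP* is transcribed.
So VelP is produced and active.
With repressor VelP bound, *oxaA* is not transcribed.
So OxaA is not produced.
GorB is non-functional in this strain, so it has no effect.
Mn²⁺ is present, so QuvQ is active.
KepF is produced constitutively and is active.
With repressor QuvQ bound, *jovJ* is not transcribed.
So JovJ is not produced.
SovD is produced constitutively and is active.
Mevalonate is present, so VelG is inactive.
Required activator VelG is absent, so *zorU* is not transcribed.
So ZorU is not produced.
Activator SovD is present, so *torU* is transcribed.
So TorU is produced and active.
With repressor TorU bound, *holN* is not transcribed.
So HolN is not produced.
With no repressor bound, *oxaE* is transcribed.

ON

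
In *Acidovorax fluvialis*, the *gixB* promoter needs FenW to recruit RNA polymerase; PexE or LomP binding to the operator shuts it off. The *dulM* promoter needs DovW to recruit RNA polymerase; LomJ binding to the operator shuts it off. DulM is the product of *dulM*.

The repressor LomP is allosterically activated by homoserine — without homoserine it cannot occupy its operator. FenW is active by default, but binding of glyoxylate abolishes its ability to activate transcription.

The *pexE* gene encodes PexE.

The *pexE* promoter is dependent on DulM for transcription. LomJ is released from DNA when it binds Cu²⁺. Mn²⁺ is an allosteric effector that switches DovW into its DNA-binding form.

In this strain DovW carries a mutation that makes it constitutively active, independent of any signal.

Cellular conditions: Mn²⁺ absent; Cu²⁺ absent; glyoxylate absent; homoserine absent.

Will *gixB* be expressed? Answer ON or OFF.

Glyoxylate is absent, so FenW is active.
DovW is constitutively active in this strain.
Cu²⁺ is absent, so LomJ is active.
With repressor LomJ bound, *dulM* is not transcribed.
So DulM is not produced.
Required activator DulM is absent, so *pexE* is not transcribed.
So PexE is not produced.
Homoserine is absent, so LomP is inactive.
No repressor is bound and FenW is active, so *gixB* is transcribed.

ON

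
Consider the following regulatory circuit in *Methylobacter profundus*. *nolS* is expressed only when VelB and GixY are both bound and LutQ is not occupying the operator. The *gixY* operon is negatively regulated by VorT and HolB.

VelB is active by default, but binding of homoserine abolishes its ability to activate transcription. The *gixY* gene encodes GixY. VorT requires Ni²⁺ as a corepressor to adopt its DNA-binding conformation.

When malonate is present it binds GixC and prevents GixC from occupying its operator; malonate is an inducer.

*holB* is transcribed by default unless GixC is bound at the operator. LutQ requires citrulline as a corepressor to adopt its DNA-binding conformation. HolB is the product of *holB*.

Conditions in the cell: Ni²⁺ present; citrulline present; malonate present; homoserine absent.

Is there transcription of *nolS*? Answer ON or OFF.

OFF

Homoserine is absent, so VelB is active.
Citrulline is present, so LutQ is active.
Ni²⁺ is present, so VorT is active.
Malonate is present, so GixC is inactive.
With no repressor bound, *holB* is transcribed.
So HolB is produced and active.
With repressor VorT bound, *gixY* is not transcribed.
So GixY is not produced.
With repressor LutQ bound, *nolS* is not transcribed.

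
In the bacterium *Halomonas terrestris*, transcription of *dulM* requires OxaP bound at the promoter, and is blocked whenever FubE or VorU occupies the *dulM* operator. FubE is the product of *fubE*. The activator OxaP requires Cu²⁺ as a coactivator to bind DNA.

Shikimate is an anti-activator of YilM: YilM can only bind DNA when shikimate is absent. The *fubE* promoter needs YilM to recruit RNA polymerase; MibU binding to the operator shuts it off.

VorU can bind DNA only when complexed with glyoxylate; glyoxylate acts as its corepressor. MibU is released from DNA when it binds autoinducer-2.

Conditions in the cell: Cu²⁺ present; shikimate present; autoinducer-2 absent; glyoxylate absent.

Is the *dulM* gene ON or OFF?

ON

Shikimate is present, so YilM is inactive.
Autoinducer-2 is absent, so MibU is active.
With repressor MibU bound, *fubE* is not transcribed.
So FubE is not produced.
Cu²⁺ is present, so OxaP is active.
Glyoxylate is absent, so VorU is inactive.
No repressor is bound and OxaP is active, so *dulM* is transcribed.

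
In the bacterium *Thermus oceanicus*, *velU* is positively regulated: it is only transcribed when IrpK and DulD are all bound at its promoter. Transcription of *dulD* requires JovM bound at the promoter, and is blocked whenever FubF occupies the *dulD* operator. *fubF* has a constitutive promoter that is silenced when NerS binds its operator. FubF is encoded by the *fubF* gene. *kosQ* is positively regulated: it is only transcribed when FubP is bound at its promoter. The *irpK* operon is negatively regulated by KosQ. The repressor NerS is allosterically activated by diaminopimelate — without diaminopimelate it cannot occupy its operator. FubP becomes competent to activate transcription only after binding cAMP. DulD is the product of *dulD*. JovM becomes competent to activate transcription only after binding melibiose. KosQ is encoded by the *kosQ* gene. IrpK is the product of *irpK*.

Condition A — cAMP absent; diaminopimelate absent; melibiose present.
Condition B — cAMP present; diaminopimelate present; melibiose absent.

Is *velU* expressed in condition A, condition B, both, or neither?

Condition A:
cAMP is absent, so FubP is inactive.
Required activator FubP is absent, so *kosQ* is not transcribed.
So KosQ is not produced.
With no repressor bound, *irpK* is transcribed.
So IrpK is produced and active.
Diaminopimelate is absent, so NerS is inactive.
With no repressor bound, *fubF* is transcribed.
So FubF is produced and active.
Melibiose is present, so JovM is active.
With repressor FubF bound, *dulD* is not transcribed.
So DulD is not produced.
Required activator DulD is absent, so *velU* is not transcribed.
→ *velU* is OFF in A.
Condition B:
cAMP is present, so FubP is active.
No repressor is bound and FubP is active, so *kosQ* is transcribed.
So KosQ is produced and active.
With repressor KosQ bound, *irpK* is not transcribed.
So IrpK is not produced.
Diaminopimelate is present, so NerS is active.
With repressor NerS bound, *fubF* is not transcribed.
So FubF is not produced.
Melibiose is absent, so JovM is inactive.
Required activator JovM is absent, so *dulD* is not transcribed.
So DulD is not produced.
Required activator IrpK is absent, so *velU* is not transcribed.
→ *velU* is OFF in B.

neither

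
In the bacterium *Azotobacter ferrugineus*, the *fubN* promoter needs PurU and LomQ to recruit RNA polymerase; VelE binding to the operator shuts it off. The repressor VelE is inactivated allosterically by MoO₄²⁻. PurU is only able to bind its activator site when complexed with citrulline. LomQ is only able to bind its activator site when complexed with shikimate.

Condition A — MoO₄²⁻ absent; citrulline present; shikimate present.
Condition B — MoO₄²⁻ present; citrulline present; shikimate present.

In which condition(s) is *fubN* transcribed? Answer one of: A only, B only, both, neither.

B only

Condition A:
MoO₄²⁻ is absent, so VelE is active.
Citrulline is present, so PurU is active.
Shikimate is present, so LomQ is active.
With repressor VelE bound, *fubN* is not transcribed.
→ *fubN* is OFF in A.
Condition B:
MoO₄²⁻ is present, so VelE is inactive.
Citrulline is present, so PurU is active.
Shikimate is present, so LomQ is active.
No repressor is bound and PurU and LomQ are active, so *fubN* is transcribed.
→ *fubN* is ON in B.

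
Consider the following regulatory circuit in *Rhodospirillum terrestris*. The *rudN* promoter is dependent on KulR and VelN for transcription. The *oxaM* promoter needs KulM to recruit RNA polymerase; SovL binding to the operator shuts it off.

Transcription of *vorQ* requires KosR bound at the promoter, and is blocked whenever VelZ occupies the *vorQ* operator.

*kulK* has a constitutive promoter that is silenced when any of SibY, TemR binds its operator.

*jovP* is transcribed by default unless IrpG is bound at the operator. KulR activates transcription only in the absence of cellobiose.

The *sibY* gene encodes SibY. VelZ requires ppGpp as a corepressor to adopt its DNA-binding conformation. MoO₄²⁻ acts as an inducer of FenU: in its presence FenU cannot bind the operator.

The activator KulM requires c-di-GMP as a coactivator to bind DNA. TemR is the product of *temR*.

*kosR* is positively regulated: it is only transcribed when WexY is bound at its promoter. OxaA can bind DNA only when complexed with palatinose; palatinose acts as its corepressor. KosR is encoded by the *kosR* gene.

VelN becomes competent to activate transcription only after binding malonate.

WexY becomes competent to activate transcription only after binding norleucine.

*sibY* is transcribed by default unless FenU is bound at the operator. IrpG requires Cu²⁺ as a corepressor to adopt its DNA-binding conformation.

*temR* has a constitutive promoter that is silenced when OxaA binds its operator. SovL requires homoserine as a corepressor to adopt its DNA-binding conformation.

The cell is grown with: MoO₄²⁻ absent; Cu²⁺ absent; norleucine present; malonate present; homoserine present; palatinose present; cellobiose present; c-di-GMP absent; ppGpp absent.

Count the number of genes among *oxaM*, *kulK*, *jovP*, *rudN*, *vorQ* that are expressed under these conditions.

3

c-di-GMP is absent, so KulM is inactive.
Homoserine is present, so SovL is active.
With repressor SovL bound, *oxaM* is not transcribed.
→ *oxaM* is OFF.
MoO₄²⁻ is absent, so FenU is active.
With repressor FenU bound, *sibY* is not transcribed.
So SibY is not produced.
Palatinose is present, so OxaA is active.
With repressor OxaA bound, *temR* is not transcribed.
So TemR is not produced.
With no repressor bound, *kulK* is transcribed.
→ *kulK* is ON.
Cu²⁺ is absent, so IrpG is inactive.
With no repressor bound, *jovP* is transcribed.
→ *jovP* is ON.
Cellobiose is present, so KulR is inactive.
Malonate is present, so VelN is active.
Required activator KulR is absent, so *rudN* is not transcribed.
→ *rudN* is OFF.
ppGpp is absent, so VelZ is inactive.
Norleucine is present, so WexY is active.
No repressor is bound and WexY is active, so *kosR* is transcribed.
So KosR is produced and active.
No repressor is bound and KosR is active, so *vorQ* is transcribed.
→ *vorQ* is ON.
3 of the 5 genes are transcribed.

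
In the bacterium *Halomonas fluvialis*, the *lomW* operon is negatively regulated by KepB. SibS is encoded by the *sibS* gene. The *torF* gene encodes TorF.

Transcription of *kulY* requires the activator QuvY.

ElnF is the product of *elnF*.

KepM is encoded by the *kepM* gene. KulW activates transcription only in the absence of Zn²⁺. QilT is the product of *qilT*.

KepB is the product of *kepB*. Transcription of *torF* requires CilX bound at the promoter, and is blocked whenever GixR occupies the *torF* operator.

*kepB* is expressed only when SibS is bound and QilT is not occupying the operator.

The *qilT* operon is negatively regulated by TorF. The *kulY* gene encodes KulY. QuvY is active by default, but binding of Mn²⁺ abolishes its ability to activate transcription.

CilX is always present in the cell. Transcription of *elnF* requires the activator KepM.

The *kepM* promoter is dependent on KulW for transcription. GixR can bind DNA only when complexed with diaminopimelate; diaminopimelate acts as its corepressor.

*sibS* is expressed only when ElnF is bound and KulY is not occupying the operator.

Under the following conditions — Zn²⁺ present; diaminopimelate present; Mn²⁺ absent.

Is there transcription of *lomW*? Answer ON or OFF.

ON

Zn²⁺ is present, so KulW is inactive.
Required activator KulW is absent, so *kepM* is not transcribed.
So KepM is not produced.
Required activator KepM is absent, so *elnF* is not transcribed.
So ElnF is not produced.
Mn²⁺ is absent, so QuvY is active.
No repressor is bound and QuvY is active, so *kulY* is transcribed.
So KulY is produced and active.
With repressor KulY bound, *sibS* is not transcribed.
So SibS is not produced.
Diaminopimelate is present, so GixR is active.
CilX is produced constitutively and is active.
With repressor GixR bound, *torF* is not transcribed.
So TorF is not produced.
With no repressor bound, *qilT* is transcribed.
So QilT is produced and active.
With repressor QilT bound, *kepB* is not transcribed.
So KepB is not produced.
With no repressor bound, *lomW* is transcribed.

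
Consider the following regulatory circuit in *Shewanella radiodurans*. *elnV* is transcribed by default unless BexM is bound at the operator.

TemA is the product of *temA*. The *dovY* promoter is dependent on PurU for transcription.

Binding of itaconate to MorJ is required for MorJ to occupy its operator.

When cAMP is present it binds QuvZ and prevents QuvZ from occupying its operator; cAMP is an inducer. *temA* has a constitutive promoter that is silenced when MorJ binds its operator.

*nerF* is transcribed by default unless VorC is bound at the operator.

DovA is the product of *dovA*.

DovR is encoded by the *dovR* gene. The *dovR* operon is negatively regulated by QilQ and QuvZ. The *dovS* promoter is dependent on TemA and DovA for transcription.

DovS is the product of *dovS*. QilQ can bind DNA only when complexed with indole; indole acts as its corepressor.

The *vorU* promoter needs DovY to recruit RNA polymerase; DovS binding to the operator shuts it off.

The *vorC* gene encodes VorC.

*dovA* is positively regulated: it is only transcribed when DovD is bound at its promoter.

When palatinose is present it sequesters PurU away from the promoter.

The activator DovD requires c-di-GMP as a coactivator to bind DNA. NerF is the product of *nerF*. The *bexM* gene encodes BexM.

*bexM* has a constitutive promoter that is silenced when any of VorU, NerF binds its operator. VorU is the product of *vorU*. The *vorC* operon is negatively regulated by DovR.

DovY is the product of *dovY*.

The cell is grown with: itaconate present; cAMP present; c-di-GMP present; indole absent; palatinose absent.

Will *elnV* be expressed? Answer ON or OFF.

Itaconate is present, so MorJ is active.
With repressor MorJ bound, *temA* is not transcribed.
So TemA is not produced.
c-di-GMP is present, so DovD is active.
No repressor is bound and DovD is active, so *dovA* is transcribed.
So DovA is produced and active.
Required activator TemA is absent, so *dovS* is not transcribed.
So DovS is not produced.
Palatinose is absent, so PurU is active.
No repressor is bound and PurU is active, so *dovY* is transcribed.
So DovY is produced and active.
No repressor is bound and DovY is active, so *vorU* is transcribed.
So VorU is produced and active.
Indole is absent, so QilQ is inactive.
cAMP is present, so QuvZ is inactive.
With no repressor bound, *dovR* is transcribed.
So DovR is produced and active.
With repressor DovR bound, *vorC* is not transcribed.
So VorC is not produced.
With no repressor bound, *nerF* is transcribed.
So NerF is produced and active.
With repressor VorU bound, *bexM* is not transcribed.
So BexM is not produced.
With no repressor bound, *elnV* is transcribed.

ON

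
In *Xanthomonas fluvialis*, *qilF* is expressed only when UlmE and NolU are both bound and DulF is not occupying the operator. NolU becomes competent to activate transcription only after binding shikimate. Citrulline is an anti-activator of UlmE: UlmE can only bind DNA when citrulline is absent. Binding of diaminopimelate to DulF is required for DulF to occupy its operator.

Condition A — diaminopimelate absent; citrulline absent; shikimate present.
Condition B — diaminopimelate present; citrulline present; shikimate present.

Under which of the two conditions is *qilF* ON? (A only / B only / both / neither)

Condition A:
Diaminopimelate is absent, so DulF is inactive.
Citrulline is absent, so UlmE is active.
Shikimate is present, so NolU is active.
No repressor is bound and UlmE and NolU are active, so *qilF* is transcribed.
→ *qilF* is ON in A.
Condition B:
Diaminopimelate is present, so DulF is active.
Citrulline is present, so UlmE is inactive.
Shikimate is present, so NolU is active.
With repressor DulF bound, *qilF* is not transcribed.
→ *qilF* is OFF in B.

A only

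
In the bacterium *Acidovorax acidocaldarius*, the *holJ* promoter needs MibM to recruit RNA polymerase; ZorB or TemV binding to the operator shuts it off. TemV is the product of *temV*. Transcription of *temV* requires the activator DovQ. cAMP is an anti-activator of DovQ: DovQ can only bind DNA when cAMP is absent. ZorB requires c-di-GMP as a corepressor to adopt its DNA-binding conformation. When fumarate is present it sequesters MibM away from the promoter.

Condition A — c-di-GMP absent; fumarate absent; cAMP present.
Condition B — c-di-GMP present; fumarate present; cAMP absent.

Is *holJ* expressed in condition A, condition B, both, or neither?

Condition A:
c-di-GMP is absent, so ZorB is inactive.
Fumarate is absent, so MibM is active.
cAMP is present, so DovQ is inactive.
Required activator DovQ is absent, so *temV* is not transcribed.
So TemV is not produced.
No repressor is bound and MibM is active, so *holJ* is transcribed.
→ *holJ* is ON in A.
Condition B:
c-di-GMP is present, so ZorB is active.
Fumarate is present, so MibM is inactive.
cAMP is absent, so DovQ is active.
No repressor is bound and DovQ is active, so *temV* is transcribed.
So TemV is produced and active.
With repressor ZorB bound, *holJ* is not transcribed.
→ *holJ* is OFF in B.

A only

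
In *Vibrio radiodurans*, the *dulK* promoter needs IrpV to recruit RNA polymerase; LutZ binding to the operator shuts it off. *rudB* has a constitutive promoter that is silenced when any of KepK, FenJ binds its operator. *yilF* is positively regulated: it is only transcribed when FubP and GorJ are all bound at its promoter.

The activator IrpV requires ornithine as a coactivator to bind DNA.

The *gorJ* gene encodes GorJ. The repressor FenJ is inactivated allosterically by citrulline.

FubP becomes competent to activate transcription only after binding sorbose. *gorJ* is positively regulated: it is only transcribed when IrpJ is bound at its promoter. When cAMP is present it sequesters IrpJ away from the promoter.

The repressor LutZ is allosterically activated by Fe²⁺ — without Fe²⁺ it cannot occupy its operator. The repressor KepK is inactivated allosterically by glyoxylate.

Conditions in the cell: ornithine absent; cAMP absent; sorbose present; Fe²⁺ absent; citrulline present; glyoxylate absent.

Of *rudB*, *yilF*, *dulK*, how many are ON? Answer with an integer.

1

Glyoxylate is absent, so KepK is active.
Citrulline is present, so FenJ is inactive.
With repressor KepK bound, *rudB* is not transcribed.
→ *rudB* is OFF.
Sorbose is present, so FubP is active.
cAMP is absent, so IrpJ is active.
No repressor is bound and IrpJ is active, so *gorJ* is transcribed.
So GorJ is produced and active.
No repressor is bound and FubP and GorJ are active, so *yilF* is transcribed.
→ *yilF* is ON.
Fe²⁺ is absent, so LutZ is inactive.
Ornithine is absent, so IrpV is inactive.
Required activator IrpV is absent, so *dulK* is not transcribed.
→ *dulK* is OFF.
1 of the 3 genes is transcribed.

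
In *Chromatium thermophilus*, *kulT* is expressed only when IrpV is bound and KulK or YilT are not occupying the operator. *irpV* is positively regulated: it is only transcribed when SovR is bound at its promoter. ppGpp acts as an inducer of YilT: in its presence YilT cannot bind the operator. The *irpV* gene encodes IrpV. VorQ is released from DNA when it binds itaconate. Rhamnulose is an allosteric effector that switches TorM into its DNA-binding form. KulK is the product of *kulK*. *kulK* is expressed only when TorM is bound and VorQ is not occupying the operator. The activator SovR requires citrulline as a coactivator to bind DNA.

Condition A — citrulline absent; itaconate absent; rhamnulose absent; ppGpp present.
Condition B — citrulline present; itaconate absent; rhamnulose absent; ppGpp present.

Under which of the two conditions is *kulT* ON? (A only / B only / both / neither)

Condition A:
Citrulline is absent, so SovR is inactive.
Required activator SovR is absent, so *irpV* is not transcribed.
So IrpV is not produced.
Itaconate is absent, so VorQ is active.
Rhamnulose is absent, so TorM is inactive.
With repressor VorQ bound, *kulK* is not transcribed.
So KulK is not produced.
ppGpp is present, so YilT is inactive.
Required activator IrpV is absent, so *kulT* is not transcribed.
→ *kulT* is OFF in A.
Condition B:
Citrulline is present, so SovR is active.
No repressor is bound and SovR is active, so *irpV* is transcribed.
So IrpV is produced and active.
Itaconate is absent, so VorQ is active.
Rhamnulose is absent, so TorM is inactive.
With repressor VorQ bound, *kulK* is not transcribed.
So KulK is not produced.
ppGpp is present, so YilT is inactive.
No repressor is bound and IrpV is active, so *kulT* is transcribed.
→ *kulT* is ON in B.

B only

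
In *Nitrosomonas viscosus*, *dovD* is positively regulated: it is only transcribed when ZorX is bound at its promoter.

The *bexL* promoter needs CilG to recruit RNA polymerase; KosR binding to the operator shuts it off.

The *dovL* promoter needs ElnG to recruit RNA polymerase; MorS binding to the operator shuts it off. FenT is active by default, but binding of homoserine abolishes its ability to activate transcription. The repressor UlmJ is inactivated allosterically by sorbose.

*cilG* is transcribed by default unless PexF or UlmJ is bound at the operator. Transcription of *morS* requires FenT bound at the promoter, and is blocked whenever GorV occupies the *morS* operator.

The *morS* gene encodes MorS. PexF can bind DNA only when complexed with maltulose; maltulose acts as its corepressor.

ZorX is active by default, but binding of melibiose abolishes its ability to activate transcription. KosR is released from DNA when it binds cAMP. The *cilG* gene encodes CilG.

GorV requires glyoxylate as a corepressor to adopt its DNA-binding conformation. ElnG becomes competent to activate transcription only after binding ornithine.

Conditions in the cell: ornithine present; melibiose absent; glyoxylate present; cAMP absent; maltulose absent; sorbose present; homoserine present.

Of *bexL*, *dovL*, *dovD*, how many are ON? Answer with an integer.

Maltulose is absent, so PexF is inactive.
Sorbose is present, so UlmJ is inactive.
With no repressor bound, *cilG* is transcribed.
So CilG is produced and active.
cAMP is absent, so KosR is active.
With repressor KosR bound, *bexL* is not transcribed.
→ *bexL* is OFF.
Ornithine is present, so ElnG is active.
Homoserine is present, so FenT is inactive.
Glyoxylate is present, so GorV is active.
With repressor GorV bound, *morS* is not transcribed.
So MorS is not produced.
No repressor is bound and ElnG is active, so *dovL* is transcribed.
→ *dovL* is ON.
Melibiose is absent, so ZorX is active.
No repressor is bound and ZorX is active, so *dovD* is transcribed.
→ *dovD* is ON.
2 of the 3 genes are transcribed.

2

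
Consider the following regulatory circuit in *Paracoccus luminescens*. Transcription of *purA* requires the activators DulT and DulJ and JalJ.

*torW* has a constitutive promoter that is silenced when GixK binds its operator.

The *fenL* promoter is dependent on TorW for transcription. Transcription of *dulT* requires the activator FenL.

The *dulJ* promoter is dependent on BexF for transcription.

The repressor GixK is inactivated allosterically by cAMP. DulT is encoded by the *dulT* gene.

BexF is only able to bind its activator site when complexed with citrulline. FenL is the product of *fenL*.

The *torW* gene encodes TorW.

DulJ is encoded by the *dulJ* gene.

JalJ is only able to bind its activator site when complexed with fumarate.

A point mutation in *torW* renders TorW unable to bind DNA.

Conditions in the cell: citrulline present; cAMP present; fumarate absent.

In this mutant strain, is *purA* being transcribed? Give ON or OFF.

TorW is non-functional in this strain, so it has no effect.
Required activator TorW is absent, so *fenL* is not transcribed.
So FenL is not produced.
Required activator FenL is absent, so *dulT* is not transcribed.
So DulT is not produced.
Citrulline is present, so BexF is active.
No repressor is bound and BexF is active, so *dulJ* is transcribed.
So DulJ is produced and active.
Fumarate is absent, so JalJ is inactive.
Required activator DulT is absent, so *purA* is not transcribed.

OFF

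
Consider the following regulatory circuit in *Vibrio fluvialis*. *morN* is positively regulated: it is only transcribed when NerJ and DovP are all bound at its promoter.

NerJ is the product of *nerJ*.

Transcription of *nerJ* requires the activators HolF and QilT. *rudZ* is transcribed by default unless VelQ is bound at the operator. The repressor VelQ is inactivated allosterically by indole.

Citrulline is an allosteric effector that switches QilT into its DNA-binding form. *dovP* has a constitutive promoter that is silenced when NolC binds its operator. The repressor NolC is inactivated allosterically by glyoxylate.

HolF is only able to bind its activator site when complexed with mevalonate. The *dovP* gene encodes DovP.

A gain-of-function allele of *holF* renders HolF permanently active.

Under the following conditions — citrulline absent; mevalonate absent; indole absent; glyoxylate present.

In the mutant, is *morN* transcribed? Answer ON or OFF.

OFF

HolF is constitutively active in this strain.
Citrulline is absent, so QilT is inactive.
Required activator QilT is absent, so *nerJ* is not transcribed.
So NerJ is not produced.
Glyoxylate is present, so NolC is inactive.
With no repressor bound, *dovP* is transcribed.
So DovP is produced and active.
Required activator NerJ is absent, so *morN* is not transcribed.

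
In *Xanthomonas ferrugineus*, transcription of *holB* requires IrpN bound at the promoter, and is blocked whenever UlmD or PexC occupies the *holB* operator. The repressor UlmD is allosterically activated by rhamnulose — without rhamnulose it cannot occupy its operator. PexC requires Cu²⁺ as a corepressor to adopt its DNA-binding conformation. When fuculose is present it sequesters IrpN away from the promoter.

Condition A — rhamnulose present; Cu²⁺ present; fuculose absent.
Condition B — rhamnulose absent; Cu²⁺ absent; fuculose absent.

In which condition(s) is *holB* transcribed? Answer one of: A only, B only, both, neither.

B only

Condition A:
Rhamnulose is present, so UlmD is active.
Cu²⁺ is present, so PexC is active.
Fuculose is absent, so IrpN is active.
With repressor UlmD bound, *holB* is not transcribed.
→ *holB* is OFF in A.
Condition B:
Rhamnulose is absent, so UlmD is inactive.
Cu²⁺ is absent, so PexC is inactive.
Fuculose is absent, so IrpN is active.
No repressor is bound and IrpN is active, so *holB* is transcribed.
→ *holB* is ON in B.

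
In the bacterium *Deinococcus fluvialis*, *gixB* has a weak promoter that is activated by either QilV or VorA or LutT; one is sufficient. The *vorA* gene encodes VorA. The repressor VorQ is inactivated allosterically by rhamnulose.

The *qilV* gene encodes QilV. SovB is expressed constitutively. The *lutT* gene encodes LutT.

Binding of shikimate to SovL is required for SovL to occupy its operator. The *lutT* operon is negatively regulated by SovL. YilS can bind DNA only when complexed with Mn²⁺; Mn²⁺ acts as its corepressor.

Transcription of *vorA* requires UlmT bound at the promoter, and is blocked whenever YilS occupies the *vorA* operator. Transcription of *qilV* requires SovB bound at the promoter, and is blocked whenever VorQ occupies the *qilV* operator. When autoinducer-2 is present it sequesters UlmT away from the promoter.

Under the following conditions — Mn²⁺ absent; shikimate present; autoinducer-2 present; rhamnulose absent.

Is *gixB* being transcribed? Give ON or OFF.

Rhamnulose is absent, so VorQ is active.
SovB is produced constitutively and is active.
With repressor VorQ bound, *qilV* is not transcribed.
So QilV is not produced.
Autoinducer-2 is present, so UlmT is inactive.
Mn²⁺ is absent, so YilS is inactive.
Required activator UlmT is absent, so *vorA* is not transcribed.
So VorA is not produced.
Shikimate is present, so SovL is active.
With repressor SovL bound, *lutT* is not transcribed.
So LutT is not produced.
No activator is available at the *gixB* promoter, so *gixB* is not transcribed.

OFF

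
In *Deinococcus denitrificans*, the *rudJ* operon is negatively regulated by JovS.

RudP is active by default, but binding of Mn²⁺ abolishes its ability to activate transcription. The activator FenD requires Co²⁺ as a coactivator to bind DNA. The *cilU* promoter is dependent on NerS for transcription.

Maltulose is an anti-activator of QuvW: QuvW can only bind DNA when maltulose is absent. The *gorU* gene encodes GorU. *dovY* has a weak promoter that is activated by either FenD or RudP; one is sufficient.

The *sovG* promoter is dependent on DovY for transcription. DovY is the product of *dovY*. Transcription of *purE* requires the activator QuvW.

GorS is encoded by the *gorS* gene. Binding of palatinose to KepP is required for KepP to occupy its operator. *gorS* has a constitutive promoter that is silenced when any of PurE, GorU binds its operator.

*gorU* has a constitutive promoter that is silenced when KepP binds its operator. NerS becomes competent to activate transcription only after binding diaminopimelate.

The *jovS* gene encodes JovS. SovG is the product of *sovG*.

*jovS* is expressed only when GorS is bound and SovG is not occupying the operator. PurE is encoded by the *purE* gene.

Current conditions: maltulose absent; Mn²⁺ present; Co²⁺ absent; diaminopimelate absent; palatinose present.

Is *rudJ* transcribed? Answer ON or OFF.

ON

Maltulose is absent, so QuvW is active.
No repressor is bound and QuvW is active, so *purE* is transcribed.
So PurE is produced and active.
Palatinose is present, so KepP is active.
With repressor KepP bound, *gorU* is not transcribed.
So GorU is not produced.
With repressor PurE bound, *gorS* is not transcribed.
So GorS is not produced.
Co²⁺ is absent, so FenD is inactive.
Mn²⁺ is present, so RudP is inactive.
No activator is available at the *dovY* promoter, so *dovY* is not transcribed.
So DovY is not produced.
Required activator DovY is absent, so *sovG* is not transcribed.
So SovG is not produced.
Required activator GorS is absent, so *jovS* is not transcribed.
So JovS is not produced.
With no repressor bound, *rudJ* is transcribed.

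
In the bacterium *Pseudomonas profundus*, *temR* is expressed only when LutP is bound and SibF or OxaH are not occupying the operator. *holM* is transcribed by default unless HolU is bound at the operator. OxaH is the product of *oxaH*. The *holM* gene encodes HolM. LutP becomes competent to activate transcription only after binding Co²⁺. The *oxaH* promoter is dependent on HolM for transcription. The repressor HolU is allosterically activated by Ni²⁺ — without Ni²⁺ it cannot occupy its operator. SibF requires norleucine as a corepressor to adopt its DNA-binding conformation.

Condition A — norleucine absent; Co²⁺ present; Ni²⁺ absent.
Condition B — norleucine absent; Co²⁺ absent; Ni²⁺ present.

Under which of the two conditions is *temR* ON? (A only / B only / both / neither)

Condition A:
Norleucine is absent, so SibF is inactive.
Co²⁺ is present, so LutP is active.
Ni²⁺ is absent, so HolU is inactive.
With no repressor bound, *holM* is transcribed.
So HolM is produced and active.
No repressor is bound and HolM is active, so *oxaH* is transcribed.
So OxaH is produced and active.
With repressor OxaH bound, *temR* is not transcribed.
→ *temR* is OFF in A.
Condition B:
Norleucine is absent, so SibF is inactive.
Co²⁺ is absent, so LutP is inactive.
Ni²⁺ is present, so HolU is active.
With repressor HolU bound, *holM* is not transcribed.
So HolM is not produced.
Required activator HolM is absent, so *oxaH* is not transcribed.
So OxaH is not produced.
Required activator LutP is absent, so *temR* is not transcribed.
→ *temR* is OFF in B.

neither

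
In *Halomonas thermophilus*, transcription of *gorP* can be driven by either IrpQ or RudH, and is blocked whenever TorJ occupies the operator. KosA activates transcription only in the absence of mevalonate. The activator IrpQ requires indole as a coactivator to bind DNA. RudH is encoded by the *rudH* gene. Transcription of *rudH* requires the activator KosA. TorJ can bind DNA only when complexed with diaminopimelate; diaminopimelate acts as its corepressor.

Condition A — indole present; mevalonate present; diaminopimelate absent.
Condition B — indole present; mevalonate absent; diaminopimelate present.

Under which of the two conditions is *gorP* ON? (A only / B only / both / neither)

A only

Condition A:
Indole is present, so IrpQ is active.
Mevalonate is present, so KosA is inactive.
Required activator KosA is absent, so *rudH* is not transcribed.
So RudH is not produced.
Diaminopimelate is absent, so TorJ is inactive.
Activator IrpQ is present, so *gorP* is transcribed.
→ *gorP* is ON in A.
Condition B:
Indole is present, so IrpQ is active.
Mevalonate is absent, so KosA is active.
No repressor is bound and KosA is active, so *rudH* is transcribed.
So RudH is produced and active.
Diaminopimelate is present, so TorJ is active.
With repressor TorJ bound, *gorP* is not transcribed.
→ *gorP* is OFF in B.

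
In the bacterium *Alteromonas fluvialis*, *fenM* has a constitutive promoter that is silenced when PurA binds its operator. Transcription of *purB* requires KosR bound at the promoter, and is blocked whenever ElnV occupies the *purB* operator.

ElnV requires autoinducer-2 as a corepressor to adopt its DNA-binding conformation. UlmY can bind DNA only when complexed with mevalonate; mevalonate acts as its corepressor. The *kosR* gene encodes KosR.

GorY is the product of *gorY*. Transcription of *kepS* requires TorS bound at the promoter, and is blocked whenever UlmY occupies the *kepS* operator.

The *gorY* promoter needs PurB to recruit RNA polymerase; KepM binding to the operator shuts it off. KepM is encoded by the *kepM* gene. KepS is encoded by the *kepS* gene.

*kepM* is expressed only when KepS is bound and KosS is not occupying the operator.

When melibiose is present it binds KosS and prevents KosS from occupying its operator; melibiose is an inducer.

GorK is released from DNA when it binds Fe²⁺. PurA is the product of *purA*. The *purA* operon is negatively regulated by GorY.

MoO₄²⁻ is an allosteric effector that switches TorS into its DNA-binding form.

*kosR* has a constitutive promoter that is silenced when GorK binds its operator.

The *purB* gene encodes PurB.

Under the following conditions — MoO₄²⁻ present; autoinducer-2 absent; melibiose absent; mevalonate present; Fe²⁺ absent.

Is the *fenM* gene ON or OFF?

Fe²⁺ is absent, so GorK is active.
With repressor GorK bound, *kosR* is not transcribed.
So KosR is not produced.
Autoinducer-2 is absent, so ElnV is inactive.
Required activator KosR is absent, so *purB* is not transcribed.
So PurB is not produced.
Melibiose is absent, so KosS is active.
Mevalonate is present, so UlmY is active.
MoO₄²⁻ is present, so TorS is active.
With repressor UlmY bound, *kepS* is not transcribed.
So KepS is not produced.
With repressor KosS bound, *kepM* is not transcribed.
So KepM is not produced.
Required activator PurB is absent, so *gorY* is not transcribed.
So GorY is not produced.
With no repressor bound, *purA* is transcribed.
So PurA is produced and active.
With repressor PurA bound, *fenM* is not transcribed.

OFF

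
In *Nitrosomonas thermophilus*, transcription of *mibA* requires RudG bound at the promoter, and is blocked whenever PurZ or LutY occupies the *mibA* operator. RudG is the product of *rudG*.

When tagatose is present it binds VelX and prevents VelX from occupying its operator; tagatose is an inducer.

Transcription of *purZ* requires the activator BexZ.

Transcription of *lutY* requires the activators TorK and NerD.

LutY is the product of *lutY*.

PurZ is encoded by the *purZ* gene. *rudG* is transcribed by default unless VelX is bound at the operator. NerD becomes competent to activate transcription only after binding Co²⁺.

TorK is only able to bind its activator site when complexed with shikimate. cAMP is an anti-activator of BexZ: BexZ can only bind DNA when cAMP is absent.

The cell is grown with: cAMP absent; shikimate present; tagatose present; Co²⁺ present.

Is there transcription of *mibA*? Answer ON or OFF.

cAMP is absent, so BexZ is active.
No repressor is bound and BexZ is active, so *purZ* is transcribed.
So PurZ is produced and active.
Shikimate is present, so TorK is active.
Co²⁺ is present, so NerD is active.
No repressor is bound and TorK and NerD are active, so *lutY* is transcribed.
So LutY is produced and active.
Tagatose is present, so VelX is inactive.
With no repressor bound, *rudG* is transcribed.
So RudG is produced and active.
With repressor PurZ bound, *mibA* is not transcribed.

OFF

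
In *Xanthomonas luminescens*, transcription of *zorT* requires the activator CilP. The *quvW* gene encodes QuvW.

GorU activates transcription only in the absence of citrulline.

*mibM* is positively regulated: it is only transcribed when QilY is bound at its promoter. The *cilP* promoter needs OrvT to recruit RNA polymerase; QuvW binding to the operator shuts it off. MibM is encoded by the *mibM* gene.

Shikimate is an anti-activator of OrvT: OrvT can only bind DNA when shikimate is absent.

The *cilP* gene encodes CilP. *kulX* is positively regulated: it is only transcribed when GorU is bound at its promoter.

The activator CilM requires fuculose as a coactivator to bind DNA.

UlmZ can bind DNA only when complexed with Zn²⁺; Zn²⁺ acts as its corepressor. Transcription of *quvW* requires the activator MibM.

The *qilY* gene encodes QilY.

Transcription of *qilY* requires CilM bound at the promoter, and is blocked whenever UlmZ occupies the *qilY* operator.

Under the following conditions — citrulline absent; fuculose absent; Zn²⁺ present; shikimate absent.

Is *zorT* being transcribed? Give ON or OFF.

Zn²⁺ is present, so UlmZ is active.
Fuculose is absent, so CilM is inactive.
With repressor UlmZ bound, *qilY* is not transcribed.
So QilY is not produced.
Required activator QilY is absent, so *mibM* is not transcribed.
So MibM is not produced.
Required activator MibM is absent, so *quvW* is not transcribed.
So QuvW is not produced.
Shikimate is absent, so OrvT is active.
No repressor is bound and OrvT is active, so *cilP* is transcribed.
So CilP is produced and active.
No repressor is bound and CilP is active, so *zorT* is transcribed.

ON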